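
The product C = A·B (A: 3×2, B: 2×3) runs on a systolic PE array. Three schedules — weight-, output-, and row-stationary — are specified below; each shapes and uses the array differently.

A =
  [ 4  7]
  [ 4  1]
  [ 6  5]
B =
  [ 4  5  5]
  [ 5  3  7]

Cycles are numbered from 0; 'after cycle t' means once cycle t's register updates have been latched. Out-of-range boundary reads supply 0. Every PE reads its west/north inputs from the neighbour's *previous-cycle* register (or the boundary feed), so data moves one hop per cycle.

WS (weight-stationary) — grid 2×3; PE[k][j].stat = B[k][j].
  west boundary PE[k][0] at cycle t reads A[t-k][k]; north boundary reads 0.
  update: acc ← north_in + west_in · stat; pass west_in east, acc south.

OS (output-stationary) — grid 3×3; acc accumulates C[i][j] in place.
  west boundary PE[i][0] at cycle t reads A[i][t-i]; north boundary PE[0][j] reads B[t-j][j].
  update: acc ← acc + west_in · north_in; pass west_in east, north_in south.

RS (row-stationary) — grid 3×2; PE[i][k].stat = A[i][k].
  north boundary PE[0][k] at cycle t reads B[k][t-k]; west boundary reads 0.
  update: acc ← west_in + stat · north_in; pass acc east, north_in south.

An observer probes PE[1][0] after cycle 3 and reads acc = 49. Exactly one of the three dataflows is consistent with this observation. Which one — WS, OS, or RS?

dataflow = WS

— WS: 2×3; PE[1][0] trace:
  c0 r1c0: 0 / 0 / 0
  c1 r1c0: 51 / 7 / 51
  c2 r1c0: 21 / 1 / 21
  c3 r1c0: 49 / 5 / 49
— OS: 3×3; PE[1][0] trace:
  c0 r1c0: 0 / 0 / 0
  c1 r1c0: 16 / 4 / 4
  c2 r1c0: 21 / 1 / 5
  c3 r1c0: 21 / 0 / 0
— RS: 3×2; PE[1][0] trace:
  c0 r1c0: 0 / 0 / 0
  c1 r1c0: 16 / 16 / 4
  c2 r1c0: 20 / 20 / 5
  c3 r1c0: 20 / 20 / 5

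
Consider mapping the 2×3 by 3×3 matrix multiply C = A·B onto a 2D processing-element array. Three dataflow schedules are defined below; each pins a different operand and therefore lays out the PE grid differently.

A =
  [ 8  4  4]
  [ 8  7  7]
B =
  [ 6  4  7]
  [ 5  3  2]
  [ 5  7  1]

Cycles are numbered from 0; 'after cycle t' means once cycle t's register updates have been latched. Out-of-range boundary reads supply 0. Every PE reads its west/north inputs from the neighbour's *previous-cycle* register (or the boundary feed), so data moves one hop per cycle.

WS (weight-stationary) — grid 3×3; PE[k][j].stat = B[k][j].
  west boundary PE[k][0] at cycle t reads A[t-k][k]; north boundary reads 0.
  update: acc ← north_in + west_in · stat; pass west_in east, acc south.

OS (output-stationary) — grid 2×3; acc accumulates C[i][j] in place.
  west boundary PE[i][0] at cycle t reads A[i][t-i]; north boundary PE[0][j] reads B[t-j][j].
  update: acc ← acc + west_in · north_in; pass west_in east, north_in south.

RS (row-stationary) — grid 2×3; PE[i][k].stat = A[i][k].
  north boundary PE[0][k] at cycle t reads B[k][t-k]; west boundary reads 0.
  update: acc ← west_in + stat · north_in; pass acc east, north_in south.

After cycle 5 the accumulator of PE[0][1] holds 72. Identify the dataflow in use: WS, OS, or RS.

— WS: 3×3; PE[0][1] trace:
  cycle 0: PE[0][1] → acc 0, east 0, south 0
  cycle 1: PE[0][1] → acc 32, east 8, south 32
  cycle 2: PE[0][1] → acc 32, east 8, south 32
  cycle 3: PE[0][1] → acc 0, east 0, south 0
  cycle 4: PE[0][1] → acc 0, east 0, south 0
  cycle 5: PE[0][1] → acc 0, east 0, south 0
— OS: 2×3; PE[0][1] trace:
  cycle 0: PE[0][1] → acc 0, east 0, south 0
  cycle 1: PE[0][1] → acc 32, east 8, south 4
  cycle 2: PE[0][1] → acc 44, east 4, south 3
  cycle 3: PE[0][1] → acc 72, east 4, south 7
  cycle 4: PE[0][1] → acc 72, east 0, south 0
  cycle 5: PE[0][1] → acc 72, east 0, south 0
— RS: 2×3; PE[0][1] trace:
  cycle 0: PE[0][1] → acc 0, east 0, south 0
  cycle 1: PE[0][1] → acc 68, east 68, south 5
  cycle 2: PE[0][1] → acc 44, east 44, south 3
  cycle 3: PE[0][1] → acc 64, east 64, south 2
  cycle 4: PE[0][1] → acc 0, east 0, south 0
  cycle 5: PE[0][1] → acc 0, east 0, south 0

dataflow = OS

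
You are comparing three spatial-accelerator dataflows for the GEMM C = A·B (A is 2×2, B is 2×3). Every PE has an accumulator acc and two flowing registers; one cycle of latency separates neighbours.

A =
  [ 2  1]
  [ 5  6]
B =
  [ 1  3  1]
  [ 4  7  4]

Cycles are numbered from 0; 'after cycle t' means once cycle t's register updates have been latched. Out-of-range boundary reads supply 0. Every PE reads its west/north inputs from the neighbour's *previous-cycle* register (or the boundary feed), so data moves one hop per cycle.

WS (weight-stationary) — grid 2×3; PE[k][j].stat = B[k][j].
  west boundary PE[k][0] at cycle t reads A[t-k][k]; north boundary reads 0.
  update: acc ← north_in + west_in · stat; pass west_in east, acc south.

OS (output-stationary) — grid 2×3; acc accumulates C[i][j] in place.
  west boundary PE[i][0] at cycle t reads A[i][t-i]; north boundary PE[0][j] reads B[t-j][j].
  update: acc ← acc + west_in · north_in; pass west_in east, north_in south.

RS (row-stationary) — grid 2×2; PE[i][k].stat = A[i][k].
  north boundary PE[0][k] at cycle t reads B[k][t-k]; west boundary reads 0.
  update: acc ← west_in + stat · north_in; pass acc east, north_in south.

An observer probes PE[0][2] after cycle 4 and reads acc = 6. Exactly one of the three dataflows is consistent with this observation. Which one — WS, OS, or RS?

dataflow = OS

WS (2×3 grid), PE[0][2]:
  [0] (0,2) acc=0 (h:0 v:0)
  [1] (0,2) acc=0 (h:0 v:0)
  [2] (0,2) acc=2 (h:2 v:2)
  [3] (0,2) acc=5 (h:5 v:5)
  [4] (0,2) acc=0 (h:0 v:0)
OS (2×3 grid), PE[0][2]:
  [0] (0,2) acc=0 (h:0 v:0)
  [1] (0,2) acc=0 (h:0 v:0)
  [2] (0,2) acc=2 (h:2 v:1)
  [3] (0,2) acc=6 (h:1 v:4)
  [4] (0,2) acc=6 (h:0 v:0)
RS (2×2): PE[0][2] does not exist.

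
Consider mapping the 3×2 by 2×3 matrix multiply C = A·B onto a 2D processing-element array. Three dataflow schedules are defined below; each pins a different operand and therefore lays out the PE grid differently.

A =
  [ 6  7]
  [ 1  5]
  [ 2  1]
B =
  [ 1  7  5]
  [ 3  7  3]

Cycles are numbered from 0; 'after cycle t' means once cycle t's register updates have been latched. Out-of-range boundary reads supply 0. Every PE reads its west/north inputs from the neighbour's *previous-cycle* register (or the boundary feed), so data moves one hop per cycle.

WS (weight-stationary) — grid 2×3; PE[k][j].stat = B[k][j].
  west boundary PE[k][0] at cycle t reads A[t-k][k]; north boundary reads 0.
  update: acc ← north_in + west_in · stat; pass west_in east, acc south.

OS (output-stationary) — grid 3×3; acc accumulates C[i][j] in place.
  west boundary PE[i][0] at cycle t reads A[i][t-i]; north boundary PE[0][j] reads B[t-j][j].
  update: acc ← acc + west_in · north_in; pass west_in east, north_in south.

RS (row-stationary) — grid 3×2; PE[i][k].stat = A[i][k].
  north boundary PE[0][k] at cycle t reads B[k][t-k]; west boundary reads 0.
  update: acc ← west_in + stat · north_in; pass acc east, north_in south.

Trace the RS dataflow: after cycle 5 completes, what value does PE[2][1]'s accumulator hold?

RS 3×2: PE[2][1] cycle-by-cycle (with neighbour feeds):
  t=0 PE[1][1]: acc=0 h=0 v=0
  t=0 PE[2][0]: acc=0 h=0 v=0
  t=0 PE[2][1]: acc=0 h=0 v=0
  t=1 PE[1][1]: acc=0 h=0 v=0
  t=1 PE[2][0]: acc=0 h=0 v=0
  t=1 PE[2][1]: acc=0 h=0 v=0
  t=2 PE[1][1]: acc=16 h=16 v=3
  t=2 PE[2][0]: acc=2 h=2 v=1
  t=2 PE[2][1]: acc=0 h=0 v=0
  t=3 PE[1][1]: acc=42 h=42 v=7
  t=3 PE[2][0]: acc=14 h=14 v=7
  t=3 PE[2][1]: acc=5 h=5 v=3
  t=4 PE[1][1]: acc=20 h=20 v=3
  t=4 PE[2][0]: acc=10 h=10 v=5
  t=4 PE[2][1]: acc=21 h=21 v=7
  t=5 PE[1][1]: acc=0 h=0 v=0
  t=5 PE[2][0]: acc=0 h=0 v=0
  t=5 PE[2][1]: acc=13 h=13 v=3

PE[2][1].acc = 13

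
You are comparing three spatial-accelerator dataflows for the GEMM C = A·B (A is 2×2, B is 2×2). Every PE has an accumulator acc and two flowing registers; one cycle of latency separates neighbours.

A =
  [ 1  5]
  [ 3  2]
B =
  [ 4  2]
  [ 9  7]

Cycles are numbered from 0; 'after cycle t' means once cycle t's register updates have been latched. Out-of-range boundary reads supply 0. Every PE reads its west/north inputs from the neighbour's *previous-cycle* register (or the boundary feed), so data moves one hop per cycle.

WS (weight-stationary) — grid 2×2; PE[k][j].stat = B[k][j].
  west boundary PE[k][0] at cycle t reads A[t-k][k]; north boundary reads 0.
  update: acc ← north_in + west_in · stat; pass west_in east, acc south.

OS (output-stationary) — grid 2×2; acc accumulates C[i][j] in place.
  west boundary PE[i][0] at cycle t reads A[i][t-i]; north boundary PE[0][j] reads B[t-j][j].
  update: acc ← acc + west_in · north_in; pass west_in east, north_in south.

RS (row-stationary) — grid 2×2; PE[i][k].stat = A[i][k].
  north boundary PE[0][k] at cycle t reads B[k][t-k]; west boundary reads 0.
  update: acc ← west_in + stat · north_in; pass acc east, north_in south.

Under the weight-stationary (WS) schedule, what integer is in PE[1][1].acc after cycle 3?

PE[1][1].acc = 20

WS (2×2). Following PE[1][1] plus its west/north inputs:
  step 0 · PE0,1: acc=0; fwd→0 fwd↓0
  step 0 · PE1,0: acc=0; fwd→0 fwd↓0
  step 0 · PE1,1: acc=0; fwd→0 fwd↓0
  step 1 · PE0,1: acc=2; fwd→1 fwd↓2
  step 1 · PE1,0: acc=49; fwd→5 fwd↓49
  step 1 · PE1,1: acc=0; fwd→0 fwd↓0
  step 2 · PE0,1: acc=6; fwd→3 fwd↓6
  step 2 · PE1,0: acc=30; fwd→2 fwd↓30
  step 2 · PE1,1: acc=37; fwd→5 fwd↓37
  step 3 · PE0,1: acc=0; fwd→0 fwd↓0
  step 3 · PE1,0: acc=0; fwd→0 fwd↓0
  step 3 · PE1,1: acc=20; fwd→2 fwd↓20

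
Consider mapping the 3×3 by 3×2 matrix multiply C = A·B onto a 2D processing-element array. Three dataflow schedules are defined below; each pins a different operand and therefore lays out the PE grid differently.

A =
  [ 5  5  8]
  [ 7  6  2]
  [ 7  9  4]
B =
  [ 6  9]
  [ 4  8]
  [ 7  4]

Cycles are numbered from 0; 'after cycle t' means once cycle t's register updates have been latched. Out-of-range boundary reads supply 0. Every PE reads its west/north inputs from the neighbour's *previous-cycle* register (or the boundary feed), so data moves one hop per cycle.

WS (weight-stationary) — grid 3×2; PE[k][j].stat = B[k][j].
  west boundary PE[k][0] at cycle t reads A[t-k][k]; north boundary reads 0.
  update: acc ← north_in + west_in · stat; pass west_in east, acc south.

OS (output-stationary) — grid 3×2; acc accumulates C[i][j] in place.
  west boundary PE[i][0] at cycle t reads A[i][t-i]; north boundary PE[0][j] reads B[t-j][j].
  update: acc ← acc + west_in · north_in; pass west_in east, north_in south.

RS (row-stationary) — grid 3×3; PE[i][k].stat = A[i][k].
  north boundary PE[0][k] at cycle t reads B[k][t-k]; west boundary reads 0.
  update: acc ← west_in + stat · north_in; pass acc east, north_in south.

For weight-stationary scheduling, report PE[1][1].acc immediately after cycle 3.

PE[1][1].acc = 111

WS on a 3×2 grid — tracing PE[1][1] and its feeders:
  0: (0,1).acc=0  regs=<0,0>
  0: (1,0).acc=0  regs=<0,0>
  0: (1,1).acc=0  regs=<0,0>
  1: (0,1).acc=45  regs=<5,45>
  1: (1,0).acc=50  regs=<5,50>
  1: (1,1).acc=0  regs=<0,0>
  2: (0,1).acc=63  regs=<7,63>
  2: (1,0).acc=66  regs=<6,66>
  2: (1,1).acc=85  regs=<5,85>
  3: (0,1).acc=63  regs=<7,63>
  3: (1,0).acc=78  regs=<9,78>
  3: (1,1).acc=111  regs=<6,111>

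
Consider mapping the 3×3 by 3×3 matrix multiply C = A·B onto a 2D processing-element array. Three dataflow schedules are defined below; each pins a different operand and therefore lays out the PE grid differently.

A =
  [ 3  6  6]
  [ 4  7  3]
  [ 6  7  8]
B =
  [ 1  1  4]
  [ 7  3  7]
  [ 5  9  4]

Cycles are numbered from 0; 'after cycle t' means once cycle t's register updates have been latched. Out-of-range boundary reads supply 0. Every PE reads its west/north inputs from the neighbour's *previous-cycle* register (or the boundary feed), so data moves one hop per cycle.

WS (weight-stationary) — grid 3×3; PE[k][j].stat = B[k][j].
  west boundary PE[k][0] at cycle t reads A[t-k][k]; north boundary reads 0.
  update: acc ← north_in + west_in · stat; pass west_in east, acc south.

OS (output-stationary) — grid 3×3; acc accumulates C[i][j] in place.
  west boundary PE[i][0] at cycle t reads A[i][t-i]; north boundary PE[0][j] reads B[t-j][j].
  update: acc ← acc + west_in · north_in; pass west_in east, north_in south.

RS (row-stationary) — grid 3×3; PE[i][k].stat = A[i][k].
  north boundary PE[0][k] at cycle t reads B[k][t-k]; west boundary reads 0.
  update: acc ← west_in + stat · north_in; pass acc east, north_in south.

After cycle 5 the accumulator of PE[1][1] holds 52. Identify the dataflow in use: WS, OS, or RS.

WS [3×3] PE[1][1] across cycles:
  [0] (1,1) acc=0 (h:0 v:0)
  [1] (1,1) acc=0 (h:0 v:0)
  [2] (1,1) acc=21 (h:6 v:21)
  [3] (1,1) acc=25 (h:7 v:25)
  [4] (1,1) acc=27 (h:7 v:27)
  [5] (1,1) acc=0 (h:0 v:0)
OS [3×3] PE[1][1] across cycles:
  [0] (1,1) acc=0 (h:0 v:0)
  [1] (1,1) acc=0 (h:0 v:0)
  [2] (1,1) acc=4 (h:4 v:1)
  [3] (1,1) acc=25 (h:7 v:3)
  [4] (1,1) acc=52 (h:3 v:9)
  [5] (1,1) acc=52 (h:0 v:0)
RS [3×3] PE[1][1] across cycles:
  [0] (1,1) acc=0 (h:0 v:0)
  [1] (1,1) acc=0 (h:0 v:0)
  [2] (1,1) acc=53 (h:53 v:7)
  [3] (1,1) acc=25 (h:25 v:3)
  [4] (1,1) acc=65 (h:65 v:7)
  [5] (1,1) acc=0 (h:0 v:0)

dataflow = OS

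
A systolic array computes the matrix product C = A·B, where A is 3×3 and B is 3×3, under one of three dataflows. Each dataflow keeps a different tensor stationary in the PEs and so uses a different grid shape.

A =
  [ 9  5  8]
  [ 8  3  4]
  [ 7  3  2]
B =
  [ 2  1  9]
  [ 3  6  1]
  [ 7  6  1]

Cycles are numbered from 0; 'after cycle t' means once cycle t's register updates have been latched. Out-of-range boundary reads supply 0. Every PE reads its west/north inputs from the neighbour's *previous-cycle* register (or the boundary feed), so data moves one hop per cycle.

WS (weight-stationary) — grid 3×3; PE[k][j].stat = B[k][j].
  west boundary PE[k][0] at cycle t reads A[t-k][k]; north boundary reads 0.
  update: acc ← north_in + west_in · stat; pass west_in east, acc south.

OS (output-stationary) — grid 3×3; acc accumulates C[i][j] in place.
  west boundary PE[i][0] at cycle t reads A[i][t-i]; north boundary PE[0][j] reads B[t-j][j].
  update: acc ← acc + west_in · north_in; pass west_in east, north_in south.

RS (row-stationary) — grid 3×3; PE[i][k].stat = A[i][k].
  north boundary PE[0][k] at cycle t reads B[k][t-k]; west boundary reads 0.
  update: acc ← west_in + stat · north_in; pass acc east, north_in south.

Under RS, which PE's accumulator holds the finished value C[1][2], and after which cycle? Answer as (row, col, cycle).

Under RS, C[1][2] lands at PE[1][2]:
  [0] (1,2) acc=0 (h:0 v:0)
  [1] (1,2) acc=0 (h:0 v:0)
  [2] (1,2) acc=0 (h:0 v:0)
  [3] (1,2) acc=53 (h:53 v:7)
  [4] (1,2) acc=50 (h:50 v:6)
  [5] (1,2) acc=79 (h:79 v:1)

(row, col, cycle) = (1, 2, 5)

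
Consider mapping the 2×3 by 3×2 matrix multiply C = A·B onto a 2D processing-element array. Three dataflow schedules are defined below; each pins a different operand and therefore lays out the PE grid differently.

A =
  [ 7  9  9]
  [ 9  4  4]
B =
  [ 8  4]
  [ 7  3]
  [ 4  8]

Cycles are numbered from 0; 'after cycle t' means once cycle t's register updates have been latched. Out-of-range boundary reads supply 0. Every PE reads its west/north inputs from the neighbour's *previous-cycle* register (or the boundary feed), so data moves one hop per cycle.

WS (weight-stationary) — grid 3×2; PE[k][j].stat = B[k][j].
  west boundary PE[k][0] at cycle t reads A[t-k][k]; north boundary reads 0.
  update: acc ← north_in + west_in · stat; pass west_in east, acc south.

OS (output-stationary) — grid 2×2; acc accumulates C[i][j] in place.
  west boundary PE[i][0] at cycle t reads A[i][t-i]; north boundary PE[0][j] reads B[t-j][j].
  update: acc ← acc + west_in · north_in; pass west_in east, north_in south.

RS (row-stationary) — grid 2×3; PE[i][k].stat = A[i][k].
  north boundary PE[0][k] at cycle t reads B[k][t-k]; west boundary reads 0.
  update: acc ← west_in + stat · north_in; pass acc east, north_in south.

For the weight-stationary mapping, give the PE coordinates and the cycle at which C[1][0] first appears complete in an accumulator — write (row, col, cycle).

(row, col, cycle) = (2, 0, 3)

Under WS, C[1][0] lands at PE[2][0]:
  0: (2,0).acc=0  regs=<0,0>
  1: (2,0).acc=0  regs=<0,0>
  2: (2,0).acc=155  regs=<9,155>
  3: (2,0).acc=116  regs=<4,116>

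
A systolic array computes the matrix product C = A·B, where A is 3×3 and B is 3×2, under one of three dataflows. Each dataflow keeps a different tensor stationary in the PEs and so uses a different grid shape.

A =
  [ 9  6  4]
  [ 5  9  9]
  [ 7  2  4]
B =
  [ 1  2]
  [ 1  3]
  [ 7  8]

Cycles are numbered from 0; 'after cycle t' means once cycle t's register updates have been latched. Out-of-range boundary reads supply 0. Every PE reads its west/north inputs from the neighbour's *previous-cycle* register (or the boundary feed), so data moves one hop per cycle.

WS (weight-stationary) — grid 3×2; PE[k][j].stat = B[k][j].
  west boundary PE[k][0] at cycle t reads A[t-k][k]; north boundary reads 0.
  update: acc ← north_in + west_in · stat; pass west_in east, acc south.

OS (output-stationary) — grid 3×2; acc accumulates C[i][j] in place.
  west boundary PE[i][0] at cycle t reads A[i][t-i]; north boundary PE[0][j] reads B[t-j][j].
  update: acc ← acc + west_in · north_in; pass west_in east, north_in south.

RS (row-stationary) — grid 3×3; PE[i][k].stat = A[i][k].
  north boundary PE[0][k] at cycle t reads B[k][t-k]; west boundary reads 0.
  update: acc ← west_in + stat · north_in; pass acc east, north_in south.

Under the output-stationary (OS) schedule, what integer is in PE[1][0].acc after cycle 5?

OS (3×2). Following PE[1][0] plus its west/north inputs:
  @0  [0,0]  acc 9  |  →9  ↓1
  @0  [1,0]  acc 0  |  →0  ↓0
  @1  [0,0]  acc 15  |  →6  ↓1
  @1  [1,0]  acc 5  |  →5  ↓1
  @2  [0,0]  acc 43  |  →4  ↓7
  @2  [1,0]  acc 14  |  →9  ↓1
  @3  [0,0]  acc 43  |  →0  ↓0
  @3  [1,0]  acc 77  |  →9  ↓7
  @4  [0,0]  acc 43  |  →0  ↓0
  @4  [1,0]  acc 77  |  →0  ↓0
  @5  [0,0]  acc 43  |  →0  ↓0
  @5  [1,0]  acc 77  |  →0  ↓0

PE[1][0].acc = 77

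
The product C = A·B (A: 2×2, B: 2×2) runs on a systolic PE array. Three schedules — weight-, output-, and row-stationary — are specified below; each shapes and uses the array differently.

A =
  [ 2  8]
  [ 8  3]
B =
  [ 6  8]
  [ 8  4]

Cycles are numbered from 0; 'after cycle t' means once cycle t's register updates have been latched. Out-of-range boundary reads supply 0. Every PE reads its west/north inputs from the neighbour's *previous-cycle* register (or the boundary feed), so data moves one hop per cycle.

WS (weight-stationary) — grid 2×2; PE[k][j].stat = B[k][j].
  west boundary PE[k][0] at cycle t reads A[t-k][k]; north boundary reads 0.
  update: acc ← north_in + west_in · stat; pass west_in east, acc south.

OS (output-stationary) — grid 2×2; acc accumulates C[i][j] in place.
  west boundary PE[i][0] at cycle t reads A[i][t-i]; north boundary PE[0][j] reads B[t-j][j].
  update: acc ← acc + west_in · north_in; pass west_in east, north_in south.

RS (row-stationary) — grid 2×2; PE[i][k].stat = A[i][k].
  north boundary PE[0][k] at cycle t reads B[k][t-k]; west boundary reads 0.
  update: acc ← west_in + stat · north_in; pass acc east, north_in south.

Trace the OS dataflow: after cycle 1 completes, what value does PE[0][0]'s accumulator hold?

PE[0][0].acc = 76

OS on a 2×2 grid — tracing PE[0][0] and its feeders:
  t=0 PE[0][0]: acc=12 h=2 v=6
  t=1 PE[0][0]: acc=76 h=8 v=8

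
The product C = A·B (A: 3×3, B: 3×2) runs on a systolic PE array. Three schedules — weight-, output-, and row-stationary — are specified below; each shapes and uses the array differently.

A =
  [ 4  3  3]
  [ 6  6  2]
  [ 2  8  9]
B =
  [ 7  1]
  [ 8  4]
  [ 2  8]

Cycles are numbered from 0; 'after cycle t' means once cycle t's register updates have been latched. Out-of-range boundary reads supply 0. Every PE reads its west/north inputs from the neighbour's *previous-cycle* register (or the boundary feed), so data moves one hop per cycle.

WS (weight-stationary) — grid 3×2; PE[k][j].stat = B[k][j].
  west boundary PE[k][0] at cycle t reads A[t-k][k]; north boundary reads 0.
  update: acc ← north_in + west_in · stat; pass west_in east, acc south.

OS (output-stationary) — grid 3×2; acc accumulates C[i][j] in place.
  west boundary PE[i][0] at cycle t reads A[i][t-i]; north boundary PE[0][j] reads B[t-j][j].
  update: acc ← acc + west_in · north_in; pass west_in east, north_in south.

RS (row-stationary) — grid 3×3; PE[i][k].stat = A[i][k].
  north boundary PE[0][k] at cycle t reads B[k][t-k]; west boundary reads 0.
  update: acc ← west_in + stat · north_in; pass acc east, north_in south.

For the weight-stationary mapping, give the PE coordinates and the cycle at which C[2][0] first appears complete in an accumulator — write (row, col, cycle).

(row, col, cycle) = (2, 0, 4)

WS — PE[2][0] is where C[2][0] collects:
  after 0 — PE[2][0] acc=0, pass-E 0, pass-S 0
  after 1 — PE[2][0] acc=0, pass-E 0, pass-S 0
  after 2 — PE[2][0] acc=58, pass-E 3, pass-S 58
  after 3 — PE[2][0] acc=94, pass-E 2, pass-S 94
  after 4 — PE[2][0] acc=96, pass-E 9, pass-S 96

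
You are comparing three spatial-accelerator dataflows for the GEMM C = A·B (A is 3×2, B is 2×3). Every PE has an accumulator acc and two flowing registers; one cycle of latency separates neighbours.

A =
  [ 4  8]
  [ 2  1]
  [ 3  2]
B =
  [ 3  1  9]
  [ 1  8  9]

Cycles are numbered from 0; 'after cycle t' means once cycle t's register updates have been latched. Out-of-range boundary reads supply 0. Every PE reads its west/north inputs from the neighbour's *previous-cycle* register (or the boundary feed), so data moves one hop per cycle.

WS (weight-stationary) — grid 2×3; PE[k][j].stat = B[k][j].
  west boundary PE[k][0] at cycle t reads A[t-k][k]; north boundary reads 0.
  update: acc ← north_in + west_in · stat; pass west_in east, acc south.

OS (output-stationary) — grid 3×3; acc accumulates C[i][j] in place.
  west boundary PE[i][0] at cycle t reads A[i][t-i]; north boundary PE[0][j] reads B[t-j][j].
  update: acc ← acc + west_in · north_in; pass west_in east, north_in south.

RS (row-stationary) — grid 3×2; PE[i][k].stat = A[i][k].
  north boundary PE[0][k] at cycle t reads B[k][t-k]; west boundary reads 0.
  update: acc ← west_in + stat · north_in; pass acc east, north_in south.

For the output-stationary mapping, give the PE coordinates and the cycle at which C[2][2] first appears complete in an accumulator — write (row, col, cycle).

OS: C[2][2] accumulates in PE[2][2]:
  [0] (2,2) acc=0 (h:0 v:0)
  [1] (2,2) acc=0 (h:0 v:0)
  [2] (2,2) acc=0 (h:0 v:0)
  [3] (2,2) acc=0 (h:0 v:0)
  [4] (2,2) acc=27 (h:3 v:9)
  [5] (2,2) acc=45 (h:2 v:9)

(row, col, cycle) = (2, 2, 5)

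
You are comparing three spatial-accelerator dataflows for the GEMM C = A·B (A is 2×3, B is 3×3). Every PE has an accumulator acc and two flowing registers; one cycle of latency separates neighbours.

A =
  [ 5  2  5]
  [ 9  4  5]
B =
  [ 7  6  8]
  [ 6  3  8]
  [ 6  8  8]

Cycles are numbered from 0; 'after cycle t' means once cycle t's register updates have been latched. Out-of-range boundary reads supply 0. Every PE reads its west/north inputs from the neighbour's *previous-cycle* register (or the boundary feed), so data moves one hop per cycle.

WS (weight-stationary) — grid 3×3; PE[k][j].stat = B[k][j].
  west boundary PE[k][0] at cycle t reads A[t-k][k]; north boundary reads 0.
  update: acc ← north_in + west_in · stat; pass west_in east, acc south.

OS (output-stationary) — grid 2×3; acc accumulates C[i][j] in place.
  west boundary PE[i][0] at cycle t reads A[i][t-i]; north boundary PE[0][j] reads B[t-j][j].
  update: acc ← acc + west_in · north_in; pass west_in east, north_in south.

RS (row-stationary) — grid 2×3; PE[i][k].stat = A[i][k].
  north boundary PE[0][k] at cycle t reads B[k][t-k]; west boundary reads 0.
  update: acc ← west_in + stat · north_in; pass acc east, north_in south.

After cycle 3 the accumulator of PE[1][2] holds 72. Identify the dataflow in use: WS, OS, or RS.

dataflow = OS

Under WS (3×3), PE[1][2]:
  c0 r1c2: 0 / 0 / 0
  c1 r1c2: 0 / 0 / 0
  c2 r1c2: 0 / 0 / 0
  c3 r1c2: 56 / 2 / 56
Under OS (2×3), PE[1][2]:
  c0 r1c2: 0 / 0 / 0
  c1 r1c2: 0 / 0 / 0
  c2 r1c2: 0 / 0 / 0
  c3 r1c2: 72 / 9 / 8
Under RS (2×3), PE[1][2]:
  c0 r1c2: 0 / 0 / 0
  c1 r1c2: 0 / 0 / 0
  c2 r1c2: 0 / 0 / 0
  c3 r1c2: 117 / 117 / 6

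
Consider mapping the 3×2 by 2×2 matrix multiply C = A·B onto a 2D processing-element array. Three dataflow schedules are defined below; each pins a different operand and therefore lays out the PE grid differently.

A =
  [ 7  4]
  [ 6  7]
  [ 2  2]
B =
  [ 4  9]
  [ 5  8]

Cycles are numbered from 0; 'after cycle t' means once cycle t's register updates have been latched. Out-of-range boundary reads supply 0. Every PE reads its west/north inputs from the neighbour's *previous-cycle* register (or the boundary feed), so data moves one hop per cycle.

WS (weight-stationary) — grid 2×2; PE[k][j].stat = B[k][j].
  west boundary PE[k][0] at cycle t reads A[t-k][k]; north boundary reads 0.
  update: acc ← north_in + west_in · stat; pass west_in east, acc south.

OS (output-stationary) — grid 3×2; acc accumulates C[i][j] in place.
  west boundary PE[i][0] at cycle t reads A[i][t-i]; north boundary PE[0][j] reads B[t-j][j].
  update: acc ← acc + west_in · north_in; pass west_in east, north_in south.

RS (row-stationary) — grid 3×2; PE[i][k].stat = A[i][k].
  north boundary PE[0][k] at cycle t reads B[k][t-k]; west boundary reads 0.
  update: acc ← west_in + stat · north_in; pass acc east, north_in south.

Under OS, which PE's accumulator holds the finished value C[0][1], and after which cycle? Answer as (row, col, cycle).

OS — PE[0][1] is where C[0][1] collects:
  [0] (0,1) acc=0 (h:0 v:0)
  [1] (0,1) acc=63 (h:7 v:9)
  [2] (0,1) acc=95 (h:4 v:8)

(row, col, cycle) = (0, 1, 2)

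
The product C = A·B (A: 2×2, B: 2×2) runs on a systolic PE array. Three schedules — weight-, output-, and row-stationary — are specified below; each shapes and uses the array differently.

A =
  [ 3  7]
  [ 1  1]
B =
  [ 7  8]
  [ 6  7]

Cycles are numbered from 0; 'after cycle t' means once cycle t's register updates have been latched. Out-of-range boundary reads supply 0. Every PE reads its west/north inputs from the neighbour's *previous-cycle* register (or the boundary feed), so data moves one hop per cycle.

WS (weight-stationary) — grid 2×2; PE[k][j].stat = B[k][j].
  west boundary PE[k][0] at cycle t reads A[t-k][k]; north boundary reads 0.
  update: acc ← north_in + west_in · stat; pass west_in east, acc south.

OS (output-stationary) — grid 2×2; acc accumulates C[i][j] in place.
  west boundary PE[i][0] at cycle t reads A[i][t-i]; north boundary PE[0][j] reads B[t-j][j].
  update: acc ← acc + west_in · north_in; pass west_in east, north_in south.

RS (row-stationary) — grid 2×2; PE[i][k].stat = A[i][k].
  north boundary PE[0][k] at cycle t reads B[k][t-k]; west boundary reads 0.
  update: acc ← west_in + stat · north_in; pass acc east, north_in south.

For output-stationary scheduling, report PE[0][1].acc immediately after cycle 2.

OS 2×2: PE[0][1] cycle-by-cycle (with neighbour feeds):
  [0] (0,0) acc=21 (h:3 v:7)
  [0] (0,1) acc=0 (h:0 v:0)
  [1] (0,0) acc=63 (h:7 v:6)
  [1] (0,1) acc=24 (h:3 v:8)
  [2] (0,0) acc=63 (h:0 v:0)
  [2] (0,1) acc=73 (h:7 v:7)

PE[0][1].acc = 73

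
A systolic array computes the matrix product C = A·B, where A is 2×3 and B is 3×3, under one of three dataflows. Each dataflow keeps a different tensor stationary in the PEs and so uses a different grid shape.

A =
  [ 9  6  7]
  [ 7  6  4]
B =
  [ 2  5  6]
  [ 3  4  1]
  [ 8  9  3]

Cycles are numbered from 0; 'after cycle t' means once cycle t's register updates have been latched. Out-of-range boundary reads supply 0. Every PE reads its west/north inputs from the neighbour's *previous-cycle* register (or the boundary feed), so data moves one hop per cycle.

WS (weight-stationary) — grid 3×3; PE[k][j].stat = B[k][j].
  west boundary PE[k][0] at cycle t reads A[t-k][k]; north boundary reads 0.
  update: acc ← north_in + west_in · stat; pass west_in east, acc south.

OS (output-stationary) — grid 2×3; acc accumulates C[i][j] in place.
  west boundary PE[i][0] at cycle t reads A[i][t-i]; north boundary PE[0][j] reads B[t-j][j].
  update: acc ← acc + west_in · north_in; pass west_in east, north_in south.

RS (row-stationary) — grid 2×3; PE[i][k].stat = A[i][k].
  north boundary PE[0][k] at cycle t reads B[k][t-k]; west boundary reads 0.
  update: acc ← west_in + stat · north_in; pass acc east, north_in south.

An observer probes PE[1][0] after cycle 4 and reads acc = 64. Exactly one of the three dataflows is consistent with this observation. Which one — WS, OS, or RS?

dataflow = OS

Under WS (3×3), PE[1][0]:
  c0 r1c0: 0 / 0 / 0
  c1 r1c0: 36 / 6 / 36
  c2 r1c0: 32 / 6 / 32
  c3 r1c0: 0 / 0 / 0
  c4 r1c0: 0 / 0 / 0
Under OS (2×3), PE[1][0]:
  c0 r1c0: 0 / 0 / 0
  c1 r1c0: 14 / 7 / 2
  c2 r1c0: 32 / 6 / 3
  c3 r1c0: 64 / 4 / 8
  c4 r1c0: 64 / 0 / 0
Under RS (2×3), PE[1][0]:
  c0 r1c0: 0 / 0 / 0
  c1 r1c0: 14 / 14 / 2
  c2 r1c0: 35 / 35 / 5
  c3 r1c0: 42 / 42 / 6
  c4 r1c0: 0 / 0 / 0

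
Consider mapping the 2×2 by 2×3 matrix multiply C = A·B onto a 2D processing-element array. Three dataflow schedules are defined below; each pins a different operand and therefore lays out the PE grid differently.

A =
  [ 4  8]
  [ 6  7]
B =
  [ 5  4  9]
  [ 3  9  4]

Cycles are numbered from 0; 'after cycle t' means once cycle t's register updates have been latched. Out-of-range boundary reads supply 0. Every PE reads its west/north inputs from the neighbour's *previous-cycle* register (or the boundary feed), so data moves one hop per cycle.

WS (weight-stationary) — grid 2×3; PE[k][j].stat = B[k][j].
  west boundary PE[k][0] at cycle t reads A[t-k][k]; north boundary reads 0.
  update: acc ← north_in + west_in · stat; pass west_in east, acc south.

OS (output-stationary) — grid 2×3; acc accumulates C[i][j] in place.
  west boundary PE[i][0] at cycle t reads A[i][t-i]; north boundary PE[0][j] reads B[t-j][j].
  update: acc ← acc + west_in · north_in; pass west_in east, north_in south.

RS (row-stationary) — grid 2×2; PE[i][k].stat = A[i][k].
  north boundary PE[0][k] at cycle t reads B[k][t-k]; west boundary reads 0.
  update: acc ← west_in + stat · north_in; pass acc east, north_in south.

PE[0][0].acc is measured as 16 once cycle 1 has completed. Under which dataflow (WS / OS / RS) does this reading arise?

dataflow = RS

WS (2×3 grid), PE[0][0]:
  cycle 0: PE[0][0] → acc 20, east 4, south 20
  cycle 1: PE[0][0] → acc 30, east 6, south 30
OS (2×3 grid), PE[0][0]:
  cycle 0: PE[0][0] → acc 20, east 4, south 5
  cycle 1: PE[0][0] → acc 44, east 8, south 3
RS (2×2 grid), PE[0][0]:
  cycle 0: PE[0][0] → acc 20, east 20, south 5
  cycle 1: PE[0][0] → acc 16, east 16, south 4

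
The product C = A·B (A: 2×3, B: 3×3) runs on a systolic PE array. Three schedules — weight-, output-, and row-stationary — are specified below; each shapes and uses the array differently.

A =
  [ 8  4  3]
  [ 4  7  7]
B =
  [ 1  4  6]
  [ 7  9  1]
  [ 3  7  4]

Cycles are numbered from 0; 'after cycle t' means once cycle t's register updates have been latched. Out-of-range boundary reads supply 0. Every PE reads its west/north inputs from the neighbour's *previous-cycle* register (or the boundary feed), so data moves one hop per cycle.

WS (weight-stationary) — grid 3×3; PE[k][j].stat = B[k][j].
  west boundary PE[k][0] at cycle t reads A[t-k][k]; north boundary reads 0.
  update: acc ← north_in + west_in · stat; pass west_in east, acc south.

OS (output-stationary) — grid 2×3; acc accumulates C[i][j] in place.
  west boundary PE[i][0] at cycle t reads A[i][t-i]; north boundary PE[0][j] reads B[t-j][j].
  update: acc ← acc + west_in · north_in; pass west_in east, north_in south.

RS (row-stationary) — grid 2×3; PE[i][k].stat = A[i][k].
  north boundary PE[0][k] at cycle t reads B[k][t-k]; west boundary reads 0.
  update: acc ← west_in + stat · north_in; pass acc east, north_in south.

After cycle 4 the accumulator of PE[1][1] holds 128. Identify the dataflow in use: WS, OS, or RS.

— WS: 3×3; PE[1][1] trace:
  c0 r1c1: 0 / 0 / 0
  c1 r1c1: 0 / 0 / 0
  c2 r1c1: 68 / 4 / 68
  c3 r1c1: 79 / 7 / 79
  c4 r1c1: 0 / 0 / 0
— OS: 2×3; PE[1][1] trace:
  c0 r1c1: 0 / 0 / 0
  c1 r1c1: 0 / 0 / 0
  c2 r1c1: 16 / 4 / 4
  c3 r1c1: 79 / 7 / 9
  c4 r1c1: 128 / 7 / 7
— RS: 2×3; PE[1][1] trace:
  c0 r1c1: 0 / 0 / 0
  c1 r1c1: 0 / 0 / 0
  c2 r1c1: 53 / 53 / 7
  c3 r1c1: 79 / 79 / 9
  c4 r1c1: 31 / 31 / 1

dataflow = OS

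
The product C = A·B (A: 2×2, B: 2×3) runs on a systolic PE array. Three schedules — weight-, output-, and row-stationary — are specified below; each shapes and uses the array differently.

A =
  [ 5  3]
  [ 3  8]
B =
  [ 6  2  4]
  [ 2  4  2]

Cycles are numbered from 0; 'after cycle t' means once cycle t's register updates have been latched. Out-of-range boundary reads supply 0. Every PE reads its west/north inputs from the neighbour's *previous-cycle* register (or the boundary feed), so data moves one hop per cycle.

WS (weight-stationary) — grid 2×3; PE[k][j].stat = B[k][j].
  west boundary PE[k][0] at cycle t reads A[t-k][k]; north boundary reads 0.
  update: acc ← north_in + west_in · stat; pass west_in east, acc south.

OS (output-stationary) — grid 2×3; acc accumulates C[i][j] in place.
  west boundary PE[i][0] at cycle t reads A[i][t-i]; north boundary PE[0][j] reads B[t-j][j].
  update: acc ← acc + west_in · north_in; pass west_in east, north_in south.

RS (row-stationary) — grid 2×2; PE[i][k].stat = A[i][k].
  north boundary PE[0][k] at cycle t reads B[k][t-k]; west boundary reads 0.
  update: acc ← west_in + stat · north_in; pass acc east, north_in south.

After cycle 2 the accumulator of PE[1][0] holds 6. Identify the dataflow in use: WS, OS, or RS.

Under WS (2×3), PE[1][0]:
  t=0 PE[1][0]: acc=0 h=0 v=0
  t=1 PE[1][0]: acc=36 h=3 v=36
  t=2 PE[1][0]: acc=34 h=8 v=34
Under OS (2×3), PE[1][0]:
  t=0 PE[1][0]: acc=0 h=0 v=0
  t=1 PE[1][0]: acc=18 h=3 v=6
  t=2 PE[1][0]: acc=34 h=8 v=2
Under RS (2×2), PE[1][0]:
  t=0 PE[1][0]: acc=0 h=0 v=0
  t=1 PE[1][0]: acc=18 h=18 v=6
  t=2 PE[1][0]: acc=6 h=6 v=2

dataflow = RS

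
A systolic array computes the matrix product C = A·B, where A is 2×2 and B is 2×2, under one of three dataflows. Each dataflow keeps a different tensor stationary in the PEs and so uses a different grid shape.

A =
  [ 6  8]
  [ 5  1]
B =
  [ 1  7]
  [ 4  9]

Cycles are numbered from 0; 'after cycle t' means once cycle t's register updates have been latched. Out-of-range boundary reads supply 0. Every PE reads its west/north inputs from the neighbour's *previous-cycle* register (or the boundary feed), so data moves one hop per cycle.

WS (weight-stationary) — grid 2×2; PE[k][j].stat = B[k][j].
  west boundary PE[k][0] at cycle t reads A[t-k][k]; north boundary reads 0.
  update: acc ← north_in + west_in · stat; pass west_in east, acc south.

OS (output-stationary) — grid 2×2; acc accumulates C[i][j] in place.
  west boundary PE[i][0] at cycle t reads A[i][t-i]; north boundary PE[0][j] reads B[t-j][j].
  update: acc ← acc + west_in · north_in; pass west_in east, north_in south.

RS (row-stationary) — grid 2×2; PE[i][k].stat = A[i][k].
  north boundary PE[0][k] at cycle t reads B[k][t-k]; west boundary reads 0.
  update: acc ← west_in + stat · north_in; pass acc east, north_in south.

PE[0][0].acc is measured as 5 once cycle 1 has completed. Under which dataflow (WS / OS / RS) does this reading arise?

dataflow = WS

Under WS (2×2), PE[0][0]:
  step 0 · PE0,0: acc=6; fwd→6 fwd↓6
  step 1 · PE0,0: acc=5; fwd→5 fwd↓5
Under OS (2×2), PE[0][0]:
  step 0 · PE0,0: acc=6; fwd→6 fwd↓1
  step 1 · PE0,0: acc=38; fwd→8 fwd↓4
Under RS (2×2), PE[0][0]:
  step 0 · PE0,0: acc=6; fwd→6 fwd↓1
  step 1 · PE0,0: acc=42; fwd→42 fwd↓7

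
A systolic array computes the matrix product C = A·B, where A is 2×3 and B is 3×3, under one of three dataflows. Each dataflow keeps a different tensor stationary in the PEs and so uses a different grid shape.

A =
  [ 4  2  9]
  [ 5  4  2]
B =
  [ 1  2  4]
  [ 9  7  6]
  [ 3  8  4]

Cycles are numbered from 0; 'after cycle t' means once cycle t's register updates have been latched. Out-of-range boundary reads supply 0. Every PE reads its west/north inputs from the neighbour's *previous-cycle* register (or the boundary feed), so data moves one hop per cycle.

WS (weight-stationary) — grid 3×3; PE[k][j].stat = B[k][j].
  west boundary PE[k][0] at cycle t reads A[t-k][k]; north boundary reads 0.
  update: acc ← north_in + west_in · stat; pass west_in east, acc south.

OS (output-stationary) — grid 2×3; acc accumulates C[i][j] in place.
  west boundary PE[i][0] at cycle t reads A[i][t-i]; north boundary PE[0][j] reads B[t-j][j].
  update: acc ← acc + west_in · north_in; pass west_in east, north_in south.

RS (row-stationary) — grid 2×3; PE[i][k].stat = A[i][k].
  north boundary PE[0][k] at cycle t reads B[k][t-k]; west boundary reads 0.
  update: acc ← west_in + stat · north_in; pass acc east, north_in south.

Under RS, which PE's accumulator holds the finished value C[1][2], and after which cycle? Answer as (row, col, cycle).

Under RS, C[1][2] lands at PE[1][2]:
  0: (1,2).acc=0  regs=<0,0>
  1: (1,2).acc=0  regs=<0,0>
  2: (1,2).acc=0  regs=<0,0>
  3: (1,2).acc=47  regs=<47,3>
  4: (1,2).acc=54  regs=<54,8>
  5: (1,2).acc=52  regs=<52,4>

(row, col, cycle) = (1, 2, 5)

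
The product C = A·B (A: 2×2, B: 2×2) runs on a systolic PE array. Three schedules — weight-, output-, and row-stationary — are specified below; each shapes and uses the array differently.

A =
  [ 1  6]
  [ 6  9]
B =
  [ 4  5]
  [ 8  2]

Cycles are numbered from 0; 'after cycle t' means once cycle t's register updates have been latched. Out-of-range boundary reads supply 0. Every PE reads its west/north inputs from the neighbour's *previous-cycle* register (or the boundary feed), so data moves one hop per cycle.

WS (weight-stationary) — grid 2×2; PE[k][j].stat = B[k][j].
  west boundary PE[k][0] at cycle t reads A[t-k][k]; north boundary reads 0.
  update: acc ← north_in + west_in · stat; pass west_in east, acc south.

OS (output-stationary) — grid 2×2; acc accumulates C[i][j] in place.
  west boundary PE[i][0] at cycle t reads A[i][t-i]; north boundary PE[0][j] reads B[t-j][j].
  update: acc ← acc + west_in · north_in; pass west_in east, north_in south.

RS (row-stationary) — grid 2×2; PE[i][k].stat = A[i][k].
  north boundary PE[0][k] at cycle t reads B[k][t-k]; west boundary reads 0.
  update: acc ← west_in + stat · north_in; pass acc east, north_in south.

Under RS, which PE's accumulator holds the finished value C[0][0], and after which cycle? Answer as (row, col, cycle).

RS — PE[0][1] is where C[0][0] collects:
  c0 r0c1: 0 / 0 / 0
  c1 r0c1: 52 / 52 / 8

(row, col, cycle) = (0, 1, 1)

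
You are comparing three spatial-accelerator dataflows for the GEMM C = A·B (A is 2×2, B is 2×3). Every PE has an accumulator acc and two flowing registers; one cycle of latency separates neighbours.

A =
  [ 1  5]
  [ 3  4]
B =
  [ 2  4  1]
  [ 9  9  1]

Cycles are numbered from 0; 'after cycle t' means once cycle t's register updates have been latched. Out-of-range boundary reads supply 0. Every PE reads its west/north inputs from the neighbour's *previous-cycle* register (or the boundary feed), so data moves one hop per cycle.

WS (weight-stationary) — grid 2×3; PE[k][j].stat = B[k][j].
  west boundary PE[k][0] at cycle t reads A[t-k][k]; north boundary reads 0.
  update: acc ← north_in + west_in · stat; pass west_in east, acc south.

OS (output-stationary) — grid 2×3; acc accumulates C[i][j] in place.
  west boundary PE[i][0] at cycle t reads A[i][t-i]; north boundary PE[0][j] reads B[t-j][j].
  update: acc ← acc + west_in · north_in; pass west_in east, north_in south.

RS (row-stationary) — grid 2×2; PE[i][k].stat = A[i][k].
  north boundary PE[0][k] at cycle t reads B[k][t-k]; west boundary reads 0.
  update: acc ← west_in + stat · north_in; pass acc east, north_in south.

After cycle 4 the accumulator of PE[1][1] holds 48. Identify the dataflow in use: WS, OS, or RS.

dataflow = OS

WS (2×3 grid), PE[1][1]:
  c0 r1c1: 0 / 0 / 0
  c1 r1c1: 0 / 0 / 0
  c2 r1c1: 49 / 5 / 49
  c3 r1c1: 48 / 4 / 48
  c4 r1c1: 0 / 0 / 0
OS (2×3 grid), PE[1][1]:
  c0 r1c1: 0 / 0 / 0
  c1 r1c1: 0 / 0 / 0
  c2 r1c1: 12 / 3 / 4
  c3 r1c1: 48 / 4 / 9
  c4 r1c1: 48 / 0 / 0
RS (2×2 grid), PE[1][1]:
  c0 r1c1: 0 / 0 / 0
  c1 r1c1: 0 / 0 / 0
  c2 r1c1: 42 / 42 / 9
  c3 r1c1: 48 / 48 / 9
  c4 r1c1: 7 / 7 / 1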